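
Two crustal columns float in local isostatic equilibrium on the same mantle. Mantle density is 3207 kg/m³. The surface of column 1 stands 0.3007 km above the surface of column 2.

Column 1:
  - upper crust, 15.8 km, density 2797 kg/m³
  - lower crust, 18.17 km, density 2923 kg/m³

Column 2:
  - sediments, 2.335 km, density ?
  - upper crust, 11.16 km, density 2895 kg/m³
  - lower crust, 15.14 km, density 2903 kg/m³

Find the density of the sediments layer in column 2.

2100 kg/m³

Take the compensation level at the base of the deeper column (depth z_c below the surface of column 1) and equate Σ ρ_i t_i down to z_c; mantle fills any gap and the z_c terms cancel.
Column 1: 15.8×2797 + 18.17×2923 + (z_c − 33.97)×3207
Column 2: 0.3007×0 + 2.335×ρ + 11.16×2895 + 15.14×2903 + (z_c − 0.3007 − 28.635)×3207
The z_c×3207 term appears on both sides and cancels. Collect the known terms of each column as K = Σ(ρt)_known − 3207 × (depth of known layers): K_1 = 97303.51 − 3207×33.97 = −11638.28; K_2 = 76259.62 − 3207×(0.3007 + 28.635) = −16537.1699.
Balance: K_1 = K_2 + 2.335×ρ, so ρ = (K_1 − K_2)/2.335 = 4898.89/2.335 = 2100 kg/m³.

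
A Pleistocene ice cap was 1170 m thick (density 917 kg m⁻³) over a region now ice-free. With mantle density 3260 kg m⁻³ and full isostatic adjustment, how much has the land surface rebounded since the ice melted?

329 m

Removing the load lets mantle flow back in; uplift u satisfies ρ_ice t = ρ_m u.
u = t ρ_ice/ρ_m = 1170 m × 917/3260 = 329 m.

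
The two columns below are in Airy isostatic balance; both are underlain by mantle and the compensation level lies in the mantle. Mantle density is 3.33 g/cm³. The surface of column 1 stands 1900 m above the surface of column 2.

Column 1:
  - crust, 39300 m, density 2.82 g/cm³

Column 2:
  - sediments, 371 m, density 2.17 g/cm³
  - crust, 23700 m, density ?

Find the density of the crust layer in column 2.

Take the compensation level at the base of the deeper column (depth z_c below the surface of column 1) and equate Σ ρ_i t_i down to z_c; mantle fills any gap and the z_c terms cancel.
Column 1: 39300×2.82 + (z_c − 39300)×3.33
Column 2: 1900×0 + 371×2.17 + 23700×ρ + (z_c − 1900 − 24071)×3.33
The z_c×3.33 term appears on both sides and cancels. Collect the known terms of each column as K = Σ(ρt)_known − 3.33 × (depth of known layers): K_1 = 110826 − 3.33×39300 = −20043; K_2 = 805.07 − 3.33×(1900 + 24071) = −85678.36.
Balance: K_1 = K_2 + 23700×ρ, so ρ = (K_1 − K_2)/23700 = 65635.4/23700 = 2.77 g/cm³.

2.77 g/cm³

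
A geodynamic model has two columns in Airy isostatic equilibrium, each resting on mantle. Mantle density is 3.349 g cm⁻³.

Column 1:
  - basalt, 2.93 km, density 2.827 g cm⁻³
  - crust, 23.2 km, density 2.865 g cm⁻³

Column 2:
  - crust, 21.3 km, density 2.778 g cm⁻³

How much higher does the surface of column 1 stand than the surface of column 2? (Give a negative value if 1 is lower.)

For any compensation level in the mantle, the mantle terms cancel and isostasy reduces to e = (Σt_1 − Σt_2) − (Σ(ρt)_1 − Σ(ρt)_2) / ρ_m.
Σt_1 = 26.13 km; Σt_2 = 21.3 km; Σ(ρt)_1 = 74.75111; Σ(ρt)_2 = 59.1714 (in km·g cm⁻³).
e = (26.13 − 21.3) − (74.75111 − 59.1714) / 3.349 = 0.178 km.

0.178 km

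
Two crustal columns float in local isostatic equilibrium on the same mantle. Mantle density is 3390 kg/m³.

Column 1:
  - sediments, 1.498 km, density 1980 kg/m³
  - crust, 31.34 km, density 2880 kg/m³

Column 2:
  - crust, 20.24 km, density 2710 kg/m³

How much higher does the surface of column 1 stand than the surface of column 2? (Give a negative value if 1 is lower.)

For any compensation level in the mantle, the mantle terms cancel and isostasy reduces to e = (Σt_1 − Σt_2) − (Σ(ρt)_1 − Σ(ρt)_2) / ρ_m.
Σt_1 = 32.838 km; Σt_2 = 20.24 km; Σ(ρt)_1 = 93225.24; Σ(ρt)_2 = 54850.4 (in km·kg/m³).
e = (32.838 − 20.24) − (93225.24 − 54850.4) / 3390 = 1.28 km.

1.28 km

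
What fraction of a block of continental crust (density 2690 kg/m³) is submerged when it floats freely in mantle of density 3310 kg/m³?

Submerged fraction = ρ_obj/ρ_fluid = 2690/3310 = 0.813.

0.813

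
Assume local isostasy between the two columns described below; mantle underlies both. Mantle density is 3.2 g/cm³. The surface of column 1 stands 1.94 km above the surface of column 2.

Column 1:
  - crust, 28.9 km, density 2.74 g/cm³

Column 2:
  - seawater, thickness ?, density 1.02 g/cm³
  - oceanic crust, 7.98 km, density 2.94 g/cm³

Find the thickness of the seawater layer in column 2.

2.3 km

Take the compensation level at the base of the deeper column (depth z_c below the surface of column 1) and equate Σ ρ_i t_i down to z_c; mantle fills any gap and the z_c terms cancel.
Column 1: 28.9×2.74 + (z_c − 28.9)×3.2
Column 2: 1.94×0 + x×1.02 + 7.98×2.94 + (z_c − 1.94 − 7.98 − x)×3.2
The z_c×3.2 term appears on both sides and cancels. Collect the known terms of each column as K = Σ(ρt)_known − 3.2 × (depth of known layers): K_1 = 79.186 − 3.2×28.9 = −13.294; K_2 = 23.4612 − 3.2×(1.94 + 7.98) = −8.2828.
Balance: K_1 = K_2 − x×(3.2 − 1.02), so x = (K_2 − K_1)/(3.2 − 1.02) = 5.0112/2.18 = 2.3 km.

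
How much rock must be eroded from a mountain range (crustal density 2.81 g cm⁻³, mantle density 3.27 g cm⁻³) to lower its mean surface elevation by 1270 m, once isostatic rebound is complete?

9030 m

Net drop Δ = e − u = e − e ρ_c/ρ_m = e (ρ_m − ρ_c)/ρ_m.
e = Δ ρ_m/(ρ_m − ρ_c) = 1270 m × 3.27/0.46 = 9030 m.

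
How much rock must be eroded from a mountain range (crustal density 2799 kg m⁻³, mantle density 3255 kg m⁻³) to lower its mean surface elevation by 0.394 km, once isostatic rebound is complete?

Net drop Δ = e − u = e − e ρ_c/ρ_m = e (ρ_m − ρ_c)/ρ_m.
e = Δ ρ_m/(ρ_m − ρ_c) = 0.394 km × 3255/456 = 2.81 km.

2.81 km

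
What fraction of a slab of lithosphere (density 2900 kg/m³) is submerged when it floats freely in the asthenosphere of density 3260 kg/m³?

0.89

Submerged fraction = ρ_obj/ρ_fluid = 2900/3260 = 0.89.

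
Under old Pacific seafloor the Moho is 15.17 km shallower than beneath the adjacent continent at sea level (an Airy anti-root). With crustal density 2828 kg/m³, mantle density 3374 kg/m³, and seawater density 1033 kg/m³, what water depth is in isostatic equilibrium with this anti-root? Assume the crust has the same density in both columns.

4.61 km

Replacing a thickness d of crust by seawater at the top must be balanced by replacing crust with mantle at the base: d (ρ_c − ρ_w) = a (ρ_m − ρ_c).
d = a (ρ_m − ρ_c)/(ρ_c − ρ_w) = 15.17 km × 546/1795 = 4.61 km.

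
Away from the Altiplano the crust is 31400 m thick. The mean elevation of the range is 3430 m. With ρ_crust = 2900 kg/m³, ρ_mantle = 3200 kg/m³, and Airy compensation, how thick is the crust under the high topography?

Root depth r = h ρ_c / (ρ_m − ρ_c) = 3430 m × 2900 / 300 = 33160 m.
Total thickness = T + h + r = 31400 m + 3430 m + 33160 m = 68000 m.

68000 m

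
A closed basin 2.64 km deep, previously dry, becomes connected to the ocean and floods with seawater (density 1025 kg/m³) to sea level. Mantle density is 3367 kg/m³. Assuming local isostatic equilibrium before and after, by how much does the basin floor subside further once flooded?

1.16 km

After flooding the water column is d + s deep. Its weight must equal the weight of mantle displaced by the extra subsidence s: (d + s) ρ_w = s ρ_m.
s = d ρ_w / (ρ_m − ρ_w) = 2.64 km × 1025/(3367 − 1025) = 1.16 km.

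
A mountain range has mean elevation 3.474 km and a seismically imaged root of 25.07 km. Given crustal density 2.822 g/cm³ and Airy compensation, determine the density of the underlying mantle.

3.21 g/cm³

Airy balance: ρ_c h = (ρ_m − ρ_c) r → ρ_m = ρ_c (1 + h/r).
ρ_m = 2.822 × (1 + 3.474 km/25.07 km) = 3.21 g/cm³.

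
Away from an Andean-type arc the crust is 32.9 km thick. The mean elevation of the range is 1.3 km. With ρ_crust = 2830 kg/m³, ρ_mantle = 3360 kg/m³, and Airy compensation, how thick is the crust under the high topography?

Root depth r = h ρ_c / (ρ_m − ρ_c) = 1.3 km × 2830 / 530 = 6.942 km.
Total thickness = T + h + r = 32.9 km + 1.3 km + 6.942 km = 41.1 km.

41.1 km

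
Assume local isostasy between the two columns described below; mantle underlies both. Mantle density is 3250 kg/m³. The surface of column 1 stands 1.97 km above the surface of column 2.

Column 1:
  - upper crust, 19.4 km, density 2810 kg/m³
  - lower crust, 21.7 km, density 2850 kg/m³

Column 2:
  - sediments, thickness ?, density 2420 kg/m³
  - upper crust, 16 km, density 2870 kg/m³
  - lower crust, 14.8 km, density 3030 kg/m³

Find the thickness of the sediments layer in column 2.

1.78 km

Take the compensation level at the base of the deeper column (depth z_c below the surface of column 1) and equate Σ ρ_i t_i down to z_c; mantle fills any gap and the z_c terms cancel.
Column 1: 19.4×2810 + 21.7×2850 + (z_c − 41.1)×3250
Column 2: 1.97×0 + x×2420 + 16×2870 + 14.8×3030 + (z_c − 1.97 − 30.8 − x)×3250
The z_c×3250 term appears on both sides and cancels. Collect the known terms of each column as K = Σ(ρt)_known − 3250 × (depth of known layers): K_1 = 116359 − 3250×41.1 = −17216; K_2 = 90764 − 3250×(1.97 + 30.8) = −15738.5.
Balance: K_1 = K_2 − x×(3250 − 2420), so x = (K_2 − K_1)/(3250 − 2420) = 1477.5/830 = 1.78 km.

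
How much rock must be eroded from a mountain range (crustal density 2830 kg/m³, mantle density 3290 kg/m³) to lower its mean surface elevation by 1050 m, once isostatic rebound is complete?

7510 m

Net drop Δ = e − u = e − e ρ_c/ρ_m = e (ρ_m − ρ_c)/ρ_m.
e = Δ ρ_m/(ρ_m − ρ_c) = 1050 m × 3290/460 = 7510 m.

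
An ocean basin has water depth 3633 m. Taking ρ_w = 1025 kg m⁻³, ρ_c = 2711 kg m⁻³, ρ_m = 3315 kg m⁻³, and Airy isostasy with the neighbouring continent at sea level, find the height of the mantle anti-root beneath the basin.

10100 m

Isostatic balance requires: replacing crust with seawater at the top is compensated by replacing crust with mantle at the base: d (ρ_c − ρ_w) = a (ρ_m − ρ_c).
a = d (ρ_c − ρ_w)/(ρ_m − ρ_c) = 3633 m × 1686/604 = 10100 m.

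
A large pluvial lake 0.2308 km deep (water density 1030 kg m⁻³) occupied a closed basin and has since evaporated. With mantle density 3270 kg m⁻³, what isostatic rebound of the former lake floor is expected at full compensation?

u = d ρ_w/ρ_m = 0.2308 km × 1030/3270 = 0.0727 km.

0.0727 km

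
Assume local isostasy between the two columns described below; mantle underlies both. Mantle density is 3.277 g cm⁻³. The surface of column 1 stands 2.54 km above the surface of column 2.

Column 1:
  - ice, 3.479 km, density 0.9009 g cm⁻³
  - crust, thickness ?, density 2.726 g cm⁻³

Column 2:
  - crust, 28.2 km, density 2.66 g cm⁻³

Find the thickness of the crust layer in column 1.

31.7 km

Take the compensation level at the base of the deeper column (depth z_c below the surface of column 1) and equate Σ ρ_i t_i down to z_c; mantle fills any gap and the z_c terms cancel.
Column 1: 3.479×0.9009 + x×2.726 + (z_c − 3.479 − x)×3.277
Column 2: 2.54×0 + 28.2×2.66 + (z_c − 2.54 − 28.2)×3.277
The z_c×3.277 term appears on both sides and cancels. Collect the known terms of each column as K = Σ(ρt)_known − 3.277 × (depth of known layers): K_1 = 3.1342311 − 3.277×3.479 = −8.2664519; K_2 = 75.012 − 3.277×(2.54 + 28.2) = −25.72298.
Balance: K_1 − x×(3.277 − 2.726) = K_2, so x = (K_1 − K_2)/(3.277 − 2.726) = 17.4565/0.551 = 31.7 km.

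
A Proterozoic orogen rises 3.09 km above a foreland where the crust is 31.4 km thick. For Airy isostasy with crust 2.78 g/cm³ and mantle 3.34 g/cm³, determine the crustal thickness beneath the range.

Root depth r = h ρ_c / (ρ_m − ρ_c) = 3.09 km × 2.78 / 0.56 = 15.34 km.
Total thickness = T + h + r = 31.4 km + 3.09 km + 15.34 km = 49.8 km.

49.8 km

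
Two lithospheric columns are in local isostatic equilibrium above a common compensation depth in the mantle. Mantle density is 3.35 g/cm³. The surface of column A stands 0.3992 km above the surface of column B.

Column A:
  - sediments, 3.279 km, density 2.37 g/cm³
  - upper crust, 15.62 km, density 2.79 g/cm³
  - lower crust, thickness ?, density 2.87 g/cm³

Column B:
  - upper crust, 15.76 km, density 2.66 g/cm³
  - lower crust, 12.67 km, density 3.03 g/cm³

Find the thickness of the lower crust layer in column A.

Take the compensation level at the base of the deeper column (depth z_c below the surface of column A) and equate Σ ρ_i t_i down to z_c; mantle fills any gap and the z_c terms cancel.
Column A: 3.279×2.37 + 15.62×2.79 + x×2.87 + (z_c − 18.899 − x)×3.35
Column B: 0.3992×0 + 15.76×2.66 + 12.67×3.03 + (z_c − 0.3992 − 28.43)×3.35
The z_c×3.35 term appears on both sides and cancels. Collect the known terms of each column as K = Σ(ρt)_known − 3.35 × (depth of known layers): K_A = 51.35103 − 3.35×18.899 = −11.96062; K_B = 80.3117 − 3.35×(0.3992 + 28.43) = −16.26612.
Balance: K_A − x×(3.35 − 2.87) = K_B, so x = (K_A − K_B)/(3.35 − 2.87) = 4.3055/0.48 = 8.97 km.

8.97 km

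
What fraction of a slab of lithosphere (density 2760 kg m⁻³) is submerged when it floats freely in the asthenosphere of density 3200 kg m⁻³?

Submerged fraction = ρ_obj/ρ_fluid = 2760/3200 = 86.2%.

86.2%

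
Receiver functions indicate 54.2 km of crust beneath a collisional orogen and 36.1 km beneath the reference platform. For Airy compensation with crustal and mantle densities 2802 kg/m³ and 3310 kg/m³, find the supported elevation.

2.78 km

Excess crust Δ = 54.2 km − 36.1 km = 18.1 km, split between elevation h and root r with h + r = Δ.
Airy balance ρ_c h = (ρ_m − ρ_c) r gives r = h ρ_c/(ρ_m − ρ_c), so h (1 + ρ_c/(ρ_m − ρ_c)) = Δ, i.e. h = Δ (ρ_m − ρ_c)/ρ_m.
h = 18.1 km × 508/3310 = 2.78 km.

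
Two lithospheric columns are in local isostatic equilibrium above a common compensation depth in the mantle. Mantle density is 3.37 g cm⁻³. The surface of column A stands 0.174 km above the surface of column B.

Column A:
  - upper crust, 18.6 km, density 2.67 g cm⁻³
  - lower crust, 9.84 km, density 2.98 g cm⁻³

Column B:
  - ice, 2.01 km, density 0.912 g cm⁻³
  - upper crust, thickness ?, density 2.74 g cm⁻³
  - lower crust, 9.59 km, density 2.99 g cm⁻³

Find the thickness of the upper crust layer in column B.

12.2 km

Take the compensation level at the base of the deeper column (depth z_c below the surface of column A) and equate Σ ρ_i t_i down to z_c; mantle fills any gap and the z_c terms cancel.
Column A: 18.6×2.67 + 9.84×2.98 + (z_c − 28.44)×3.37
Column B: 0.174×0 + 2.01×0.912 + x×2.74 + 9.59×2.99 + (z_c − 0.174 − 11.6 − x)×3.37
The z_c×3.37 term appears on both sides and cancels. Collect the known terms of each column as K = Σ(ρt)_known − 3.37 × (depth of known layers): K_A = 78.9852 − 3.37×28.44 = −16.8576; K_B = 30.50722 − 3.37×(0.174 + 11.6) = −9.17116.
Balance: K_A = K_B − x×(3.37 − 2.74), so x = (K_B − K_A)/(3.37 − 2.74) = 7.68644/0.63 = 12.2 km.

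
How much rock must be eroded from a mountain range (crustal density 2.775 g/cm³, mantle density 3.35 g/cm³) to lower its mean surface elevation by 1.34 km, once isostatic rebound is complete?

7.81 km

Net drop Δ = e − u = e − e ρ_c/ρ_m = e (ρ_m − ρ_c)/ρ_m.
e = Δ ρ_m/(ρ_m − ρ_c) = 1.34 km × 3.35/0.575 = 7.81 km.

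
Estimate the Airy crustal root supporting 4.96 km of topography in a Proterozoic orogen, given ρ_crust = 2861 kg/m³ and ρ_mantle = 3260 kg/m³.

35.6 km

For local isostatic compensation: the weight of the topography is balanced by the buoyancy of the root, ρ_c h = (ρ_m − ρ_c) r.
r = h · ρ_c / (ρ_m − ρ_c) = 4.96 km × 2861 / (3260 − 2861) = 35.6 km.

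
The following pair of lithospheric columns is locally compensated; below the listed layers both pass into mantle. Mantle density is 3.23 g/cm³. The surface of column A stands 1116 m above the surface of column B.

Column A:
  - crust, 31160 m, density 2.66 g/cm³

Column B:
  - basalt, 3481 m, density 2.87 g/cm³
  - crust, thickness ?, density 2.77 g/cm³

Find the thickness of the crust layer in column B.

Take the compensation level at the base of the deeper column (depth z_c below the surface of column A) and equate Σ ρ_i t_i down to z_c; mantle fills any gap and the z_c terms cancel.
Column A: 31160×2.66 + (z_c − 31160)×3.23
Column B: 1116×0 + 3481×2.87 + x×2.77 + (z_c − 1116 − 3481 − x)×3.23
The z_c×3.23 term appears on both sides and cancels. Collect the known terms of each column as K = Σ(ρt)_known − 3.23 × (depth of known layers): K_A = 82885.6 − 3.23×31160 = −17761.2; K_B = 9990.47 − 3.23×(1116 + 3481) = −4857.84.
Balance: K_A = K_B − x×(3.23 − 2.77), so x = (K_B − K_A)/(3.23 − 2.77) = 12903.4/0.46 = 28100 m.

28100 m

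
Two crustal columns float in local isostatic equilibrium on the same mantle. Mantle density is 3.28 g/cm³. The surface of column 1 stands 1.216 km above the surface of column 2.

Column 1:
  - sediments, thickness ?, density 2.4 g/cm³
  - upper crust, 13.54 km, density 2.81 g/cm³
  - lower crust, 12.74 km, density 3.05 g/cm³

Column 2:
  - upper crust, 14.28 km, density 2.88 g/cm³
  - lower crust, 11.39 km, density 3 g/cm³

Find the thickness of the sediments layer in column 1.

Take the compensation level at the base of the deeper column (depth z_c below the surface of column 1) and equate Σ ρ_i t_i down to z_c; mantle fills any gap and the z_c terms cancel.
Column 1: x×2.4 + 13.54×2.81 + 12.74×3.05 + (z_c − 26.28 − x)×3.28
Column 2: 1.216×0 + 14.28×2.88 + 11.39×3 + (z_c − 1.216 − 25.67)×3.28
The z_c×3.28 term appears on both sides and cancels. Collect the known terms of each column as K = Σ(ρt)_known − 3.28 × (depth of known layers): K_1 = 76.9044 − 3.28×26.28 = −9.294; K_2 = 75.2964 − 3.28×(1.216 + 25.67) = −12.88968.
Balance: K_1 − x×(3.28 − 2.4) = K_2, so x = (K_1 − K_2)/(3.28 − 2.4) = 3.59568/0.88 = 4.09 km.

4.09 km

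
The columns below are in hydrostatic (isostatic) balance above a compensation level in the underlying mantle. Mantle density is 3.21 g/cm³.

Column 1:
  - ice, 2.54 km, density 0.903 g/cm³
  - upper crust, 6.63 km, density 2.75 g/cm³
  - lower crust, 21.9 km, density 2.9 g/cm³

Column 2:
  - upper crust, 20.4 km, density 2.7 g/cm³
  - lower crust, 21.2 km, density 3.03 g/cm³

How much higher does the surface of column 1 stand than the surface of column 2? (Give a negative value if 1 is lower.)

For any compensation level in the mantle, the mantle terms cancel and isostasy reduces to e = (Σt_1 − Σt_2) − (Σ(ρt)_1 − Σ(ρt)_2) / ρ_m.
Σt_1 = 31.07 km; Σt_2 = 41.6 km; Σ(ρt)_1 = 84.03612; Σ(ρt)_2 = 119.316 (in km·g/cm³).
e = (31.07 − 41.6) − (84.03612 − 119.316) / 3.21 = 0.461 km.

0.461 km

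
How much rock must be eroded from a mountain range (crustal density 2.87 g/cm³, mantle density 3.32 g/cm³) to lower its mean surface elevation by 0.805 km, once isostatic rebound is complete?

5.94 km

Net drop Δ = e − u = e − e ρ_c/ρ_m = e (ρ_m − ρ_c)/ρ_m.
e = Δ ρ_m/(ρ_m − ρ_c) = 0.805 km × 3.32/0.45 = 5.94 km.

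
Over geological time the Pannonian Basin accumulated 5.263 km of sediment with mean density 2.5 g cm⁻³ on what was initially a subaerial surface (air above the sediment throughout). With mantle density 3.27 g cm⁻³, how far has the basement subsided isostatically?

Subaerial load: s = t ρ_sed / ρ_m = 5.263 km × 2.5/3.27 = 4.02 km.

4.02 km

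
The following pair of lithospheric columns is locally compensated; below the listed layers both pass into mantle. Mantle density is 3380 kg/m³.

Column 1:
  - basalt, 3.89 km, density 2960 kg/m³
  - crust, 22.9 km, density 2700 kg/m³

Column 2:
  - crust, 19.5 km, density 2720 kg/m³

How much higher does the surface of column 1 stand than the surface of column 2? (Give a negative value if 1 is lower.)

1.28 km

For any compensation level in the mantle, the mantle terms cancel and isostasy reduces to e = (Σt_1 − Σt_2) − (Σ(ρt)_1 − Σ(ρt)_2) / ρ_m.
Σt_1 = 26.79 km; Σt_2 = 19.5 km; Σ(ρt)_1 = 73344.4; Σ(ρt)_2 = 53040 (in km·kg/m³).
e = (26.79 − 19.5) − (73344.4 − 53040) / 3380 = 1.28 km.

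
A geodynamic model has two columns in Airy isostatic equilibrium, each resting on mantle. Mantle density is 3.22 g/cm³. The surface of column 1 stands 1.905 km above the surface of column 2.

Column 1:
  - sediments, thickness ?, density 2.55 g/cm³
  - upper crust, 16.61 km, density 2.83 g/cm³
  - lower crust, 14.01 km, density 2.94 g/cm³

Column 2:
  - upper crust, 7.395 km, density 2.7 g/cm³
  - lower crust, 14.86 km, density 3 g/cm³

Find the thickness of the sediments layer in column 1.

4.25 km

Take the compensation level at the base of the deeper column (depth z_c below the surface of column 1) and equate Σ ρ_i t_i down to z_c; mantle fills any gap and the z_c terms cancel.
Column 1: x×2.55 + 16.61×2.83 + 14.01×2.94 + (z_c − 30.62 − x)×3.22
Column 2: 1.905×0 + 7.395×2.7 + 14.86×3 + (z_c − 1.905 − 22.255)×3.22
The z_c×3.22 term appears on both sides and cancels. Collect the known terms of each column as K = Σ(ρt)_known − 3.22 × (depth of known layers): K_1 = 88.1957 − 3.22×30.62 = −10.4007; K_2 = 64.5465 − 3.22×(1.905 + 22.255) = −13.2487.
Balance: K_1 − x×(3.22 − 2.55) = K_2, so x = (K_1 − K_2)/(3.22 − 2.55) = 2.848/0.67 = 4.25 km.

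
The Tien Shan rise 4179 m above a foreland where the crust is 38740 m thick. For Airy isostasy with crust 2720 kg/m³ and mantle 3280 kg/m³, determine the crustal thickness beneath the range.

Root depth r = h ρ_c / (ρ_m − ρ_c) = 4179 m × 2720 / 560 = 20300 m.
Total thickness = T + h + r = 38740 m + 4179 m + 20300 m = 63200 m.

63200 m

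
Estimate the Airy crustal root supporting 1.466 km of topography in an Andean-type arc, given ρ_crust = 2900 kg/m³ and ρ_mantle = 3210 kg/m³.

13.7 km

Isostatic balance requires: the weight of the topography is balanced by the buoyancy of the root, ρ_c h = (ρ_m − ρ_c) r.
r = h · ρ_c / (ρ_m − ρ_c) = 1.466 km × 2900 / (3210 − 2900) = 13.7 km.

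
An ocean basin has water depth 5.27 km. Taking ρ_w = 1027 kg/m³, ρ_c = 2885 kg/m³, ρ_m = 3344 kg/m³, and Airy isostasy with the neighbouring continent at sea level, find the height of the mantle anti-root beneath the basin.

Balancing pressure at the compensation depth: replacing crust with seawater at the top is compensated by replacing crust with mantle at the base: d (ρ_c − ρ_w) = a (ρ_m − ρ_c).
a = d (ρ_c − ρ_w)/(ρ_m − ρ_c) = 5.27 km × 1858/459 = 21.3 km.

21.3 km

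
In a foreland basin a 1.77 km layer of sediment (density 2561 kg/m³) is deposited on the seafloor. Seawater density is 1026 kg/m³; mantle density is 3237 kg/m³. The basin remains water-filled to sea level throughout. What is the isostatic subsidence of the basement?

Submarine loading: the sediment displaces seawater, and the subsidence is in turn flooded, so s (ρ_m − ρ_w) = t (ρ_sed − ρ_w).
s = 1.77 km × (2561 − 1026) / (3237 − 1026) = 1.23 km.

1.23 km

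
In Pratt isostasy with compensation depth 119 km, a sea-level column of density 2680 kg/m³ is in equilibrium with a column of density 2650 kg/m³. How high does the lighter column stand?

1.35 km

ρ_ref D = ρ (D + h) → h = D (ρ_ref − ρ)/ρ.
h = 119 km × (2680 − 2650)/2650 = 1.35 km.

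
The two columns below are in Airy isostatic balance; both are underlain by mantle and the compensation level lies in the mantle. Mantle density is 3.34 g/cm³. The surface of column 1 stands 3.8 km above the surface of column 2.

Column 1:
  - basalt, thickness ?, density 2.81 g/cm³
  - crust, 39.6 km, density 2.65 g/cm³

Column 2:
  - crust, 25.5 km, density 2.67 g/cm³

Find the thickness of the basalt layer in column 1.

4.63 km

Take the compensation level at the base of the deeper column (depth z_c below the surface of column 1) and equate Σ ρ_i t_i down to z_c; mantle fills any gap and the z_c terms cancel.
Column 1: x×2.81 + 39.6×2.65 + (z_c − 39.6 − x)×3.34
Column 2: 3.8×0 + 25.5×2.67 + (z_c − 3.8 − 25.5)×3.34
The z_c×3.34 term appears on both sides and cancels. Collect the known terms of each column as K = Σ(ρt)_known − 3.34 × (depth of known layers): K_1 = 104.94 − 3.34×39.6 = −27.324; K_2 = 68.085 − 3.34×(3.8 + 25.5) = −29.777.
Balance: K_1 − x×(3.34 − 2.81) = K_2, so x = (K_1 − K_2)/(3.34 − 2.81) = 2.453/0.53 = 4.63 km.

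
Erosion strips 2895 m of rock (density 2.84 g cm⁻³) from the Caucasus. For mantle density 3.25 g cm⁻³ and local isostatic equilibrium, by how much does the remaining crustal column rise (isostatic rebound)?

2530 m

Unloading: uplift u = e ρ_c/ρ_m = 2895 m × 2.84/3.25 = 2530 m.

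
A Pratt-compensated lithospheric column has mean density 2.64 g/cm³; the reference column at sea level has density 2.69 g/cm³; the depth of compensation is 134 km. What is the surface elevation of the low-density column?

2.54 km

ρ_ref D = ρ (D + h) → h = D (ρ_ref − ρ)/ρ.
h = 134 km × (2.69 − 2.64)/2.64 = 2.54 km.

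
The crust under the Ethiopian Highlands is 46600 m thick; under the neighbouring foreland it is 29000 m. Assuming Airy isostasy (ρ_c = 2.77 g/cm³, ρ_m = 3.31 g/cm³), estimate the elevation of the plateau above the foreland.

Excess crust Δ = 46600 m − 29000 m = 17600 m, split between elevation h and root r with h + r = Δ.
Airy balance ρ_c h = (ρ_m − ρ_c) r gives r = h ρ_c/(ρ_m − ρ_c), so h (1 + ρ_c/(ρ_m − ρ_c)) = Δ, i.e. h = Δ (ρ_m − ρ_c)/ρ_m.
h = 17600 m × 0.54/3.31 = 2870 m.

2870 m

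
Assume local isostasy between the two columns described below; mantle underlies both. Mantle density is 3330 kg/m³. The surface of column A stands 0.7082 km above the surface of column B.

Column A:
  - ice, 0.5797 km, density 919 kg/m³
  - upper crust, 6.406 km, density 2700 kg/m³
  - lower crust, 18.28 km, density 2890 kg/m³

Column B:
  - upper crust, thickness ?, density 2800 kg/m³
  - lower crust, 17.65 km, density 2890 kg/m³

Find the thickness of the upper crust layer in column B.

6.33 km

Take the compensation level at the base of the deeper column (depth z_c below the surface of column A) and equate Σ ρ_i t_i down to z_c; mantle fills any gap and the z_c terms cancel.
Column A: 0.5797×919 + 6.406×2700 + 18.28×2890 + (z_c − 25.2657)×3330
Column B: 0.7082×0 + x×2800 + 17.65×2890 + (z_c − 0.7082 − 17.65 − x)×3330
The z_c×3330 term appears on both sides and cancels. Collect the known terms of each column as K = Σ(ρt)_known − 3330 × (depth of known layers): K_A = 70658.1443 − 3330×25.2657 = −13476.6367; K_B = 51008.5 − 3330×(0.7082 + 17.65) = −10124.306.
Balance: K_A = K_B − x×(3330 − 2800), so x = (K_B − K_A)/(3330 − 2800) = 3352.33/530 = 6.33 km.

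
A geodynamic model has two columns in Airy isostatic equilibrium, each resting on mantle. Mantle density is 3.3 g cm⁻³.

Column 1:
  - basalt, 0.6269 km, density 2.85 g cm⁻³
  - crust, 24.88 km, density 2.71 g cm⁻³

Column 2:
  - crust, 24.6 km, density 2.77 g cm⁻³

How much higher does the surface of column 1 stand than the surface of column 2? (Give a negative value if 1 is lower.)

For any compensation level in the mantle, the mantle terms cancel and isostasy reduces to e = (Σt_1 − Σt_2) − (Σ(ρt)_1 − Σ(ρt)_2) / ρ_m.
Σt_1 = 25.5069 km; Σt_2 = 24.6 km; Σ(ρt)_1 = 69.211465; Σ(ρt)_2 = 68.142 (in km·g cm⁻³).
e = (25.5069 − 24.6) − (69.211465 − 68.142) / 3.3 = 0.583 km.

0.583 km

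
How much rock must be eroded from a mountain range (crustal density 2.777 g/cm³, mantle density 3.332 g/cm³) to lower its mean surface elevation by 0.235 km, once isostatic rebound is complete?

1.41 km

Net drop Δ = e − u = e − e ρ_c/ρ_m = e (ρ_m − ρ_c)/ρ_m.
e = Δ ρ_m/(ρ_m − ρ_c) = 0.235 km × 3.332/0.555 = 1.41 km.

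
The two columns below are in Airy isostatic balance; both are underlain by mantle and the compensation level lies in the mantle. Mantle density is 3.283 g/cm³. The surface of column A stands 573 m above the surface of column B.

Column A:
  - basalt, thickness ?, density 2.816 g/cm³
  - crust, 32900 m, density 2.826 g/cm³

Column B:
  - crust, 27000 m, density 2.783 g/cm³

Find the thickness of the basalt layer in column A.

741 m

Take the compensation level at the base of the deeper column (depth z_c below the surface of column A) and equate Σ ρ_i t_i down to z_c; mantle fills any gap and the z_c terms cancel.
Column A: x×2.816 + 32900×2.826 + (z_c − 32900 − x)×3.283
Column B: 573×0 + 27000×2.783 + (z_c − 573 − 27000)×3.283
The z_c×3.283 term appears on both sides and cancels. Collect the known terms of each column as K = Σ(ρt)_known − 3.283 × (depth of known layers): K_A = 92975.4 − 3.283×32900 = −15035.3; K_B = 75141 − 3.283×(573 + 27000) = −15381.159.
Balance: K_A − x×(3.283 − 2.816) = K_B, so x = (K_A − K_B)/(3.283 − 2.816) = 345.859/0.467 = 741 m.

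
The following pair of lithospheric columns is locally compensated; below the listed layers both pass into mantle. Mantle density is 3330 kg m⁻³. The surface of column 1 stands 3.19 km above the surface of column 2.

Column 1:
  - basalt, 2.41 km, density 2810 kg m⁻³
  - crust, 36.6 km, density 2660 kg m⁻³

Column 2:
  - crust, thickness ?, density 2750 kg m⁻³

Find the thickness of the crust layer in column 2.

Take the compensation level at the base of the deeper column (depth z_c below the surface of column 1) and equate Σ ρ_i t_i down to z_c; mantle fills any gap and the z_c terms cancel.
Column 1: 2.41×2810 + 36.6×2660 + (z_c − 39.01)×3330
Column 2: 3.19×0 + x×2750 + (z_c − 3.19 − 0 − x)×3330
The z_c×3330 term appears on both sides and cancels. Collect the known terms of each column as K = Σ(ρt)_known − 3330 × (depth of known layers): K_1 = 104128.1 − 3330×39.01 = −25775.2; K_2 = 0 − 3330×(3.19 + 0) = −10622.7.
Balance: K_1 = K_2 − x×(3330 − 2750), so x = (K_2 − K_1)/(3330 − 2750) = 15152.5/580 = 26.1 km.

26.1 km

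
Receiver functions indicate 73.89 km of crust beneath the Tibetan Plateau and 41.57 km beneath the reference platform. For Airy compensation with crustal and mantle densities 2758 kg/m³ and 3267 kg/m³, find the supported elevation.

5.04 km

Excess crust Δ = 73.89 km − 41.57 km = 32.32 km, split between elevation h and root r with h + r = Δ.
Airy balance ρ_c h = (ρ_m − ρ_c) r gives r = h ρ_c/(ρ_m − ρ_c), so h (1 + ρ_c/(ρ_m − ρ_c)) = Δ, i.e. h = Δ (ρ_m − ρ_c)/ρ_m.
h = 32.32 km × 509/3267 = 5.04 km.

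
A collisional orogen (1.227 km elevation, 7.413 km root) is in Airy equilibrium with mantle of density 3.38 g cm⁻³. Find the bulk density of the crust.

ρ_c h = (ρ_m − ρ_c) r → ρ_c (h + r) = ρ_m r → ρ_c = ρ_m r / (h + r).
ρ_c = 3.38 × 7.413 km / (1.227 km + 7.413 km) = 2.9 g cm⁻³.

2.9 g cm⁻³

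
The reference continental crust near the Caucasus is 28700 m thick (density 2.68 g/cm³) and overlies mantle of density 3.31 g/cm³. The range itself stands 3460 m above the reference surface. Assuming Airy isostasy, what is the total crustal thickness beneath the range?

46900 m

Root depth r = h ρ_c / (ρ_m − ρ_c) = 3460 m × 2.68 / 0.63 = 14720 m.
Total thickness = T + h + r = 28700 m + 3460 m + 14720 m = 46900 m.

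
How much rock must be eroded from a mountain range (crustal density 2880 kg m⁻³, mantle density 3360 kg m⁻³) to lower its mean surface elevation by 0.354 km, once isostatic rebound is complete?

2.48 km

Net drop Δ = e − u = e − e ρ_c/ρ_m = e (ρ_m − ρ_c)/ρ_m.
e = Δ ρ_m/(ρ_m − ρ_c) = 0.354 km × 3360/480 = 2.48 km.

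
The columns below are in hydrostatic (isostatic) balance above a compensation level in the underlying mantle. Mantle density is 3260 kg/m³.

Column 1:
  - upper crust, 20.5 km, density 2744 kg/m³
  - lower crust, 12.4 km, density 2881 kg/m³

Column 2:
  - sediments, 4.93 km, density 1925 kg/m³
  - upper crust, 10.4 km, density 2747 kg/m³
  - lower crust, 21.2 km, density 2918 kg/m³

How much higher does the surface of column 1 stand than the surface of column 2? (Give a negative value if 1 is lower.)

−1.19 km

For any compensation level in the mantle, the mantle terms cancel and isostasy reduces to e = (Σt_1 − Σt_2) − (Σ(ρt)_1 − Σ(ρt)_2) / ρ_m.
Σt_1 = 32.9 km; Σt_2 = 36.53 km; Σ(ρt)_1 = 91976.4; Σ(ρt)_2 = 99920.65 (in km·kg/m³).
e = (32.9 − 36.53) − (91976.4 − 99920.65) / 3260 = −1.19 km.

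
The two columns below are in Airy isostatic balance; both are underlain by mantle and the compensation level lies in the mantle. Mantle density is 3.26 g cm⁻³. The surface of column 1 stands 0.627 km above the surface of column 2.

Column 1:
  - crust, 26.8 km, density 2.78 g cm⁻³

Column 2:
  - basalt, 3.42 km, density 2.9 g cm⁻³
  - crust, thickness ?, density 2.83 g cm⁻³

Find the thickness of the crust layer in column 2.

22.3 km

Take the compensation level at the base of the deeper column (depth z_c below the surface of column 1) and equate Σ ρ_i t_i down to z_c; mantle fills any gap and the z_c terms cancel.
Column 1: 26.8×2.78 + (z_c − 26.8)×3.26
Column 2: 0.627×0 + 3.42×2.9 + x×2.83 + (z_c − 0.627 − 3.42 − x)×3.26
The z_c×3.26 term appears on both sides and cancels. Collect the known terms of each column as K = Σ(ρt)_known − 3.26 × (depth of known layers): K_1 = 74.504 − 3.26×26.8 = −12.864; K_2 = 9.918 − 3.26×(0.627 + 3.42) = −3.27522.
Balance: K_1 = K_2 − x×(3.26 − 2.83), so x = (K_2 − K_1)/(3.26 − 2.83) = 9.58878/0.43 = 22.3 km.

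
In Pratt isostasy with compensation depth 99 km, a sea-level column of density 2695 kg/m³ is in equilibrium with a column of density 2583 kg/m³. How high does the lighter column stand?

ρ_ref D = ρ (D + h) → h = D (ρ_ref − ρ)/ρ.
h = 99 km × (2695 − 2583)/2583 = 4.29 km.

4.29 km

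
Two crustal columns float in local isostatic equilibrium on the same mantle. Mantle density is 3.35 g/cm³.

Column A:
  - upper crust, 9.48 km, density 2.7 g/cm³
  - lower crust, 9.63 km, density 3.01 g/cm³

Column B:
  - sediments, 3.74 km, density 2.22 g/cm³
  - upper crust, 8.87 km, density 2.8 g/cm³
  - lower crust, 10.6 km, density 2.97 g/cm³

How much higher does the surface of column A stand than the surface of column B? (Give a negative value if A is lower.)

−1.1 km

For any compensation level in the mantle, the mantle terms cancel and isostasy reduces to e = (Σt_A − Σt_B) − (Σ(ρt)_A − Σ(ρt)_B) / ρ_m.
Σt_A = 19.11 km; Σt_B = 23.21 km; Σ(ρt)_A = 54.5823; Σ(ρt)_B = 64.6208 (in km·g/cm³).
e = (19.11 − 23.21) − (54.5823 − 64.6208) / 3.35 = −1.1 km.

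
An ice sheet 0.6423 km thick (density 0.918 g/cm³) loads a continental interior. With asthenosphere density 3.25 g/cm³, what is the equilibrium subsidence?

For local isostatic compensation: the ice load ρ_ice t is balanced by mantle displaced below, ρ_m s.
s = t ρ_ice / ρ_m = 0.6423 km × 0.918/3.25 = 0.181 km.

0.181 km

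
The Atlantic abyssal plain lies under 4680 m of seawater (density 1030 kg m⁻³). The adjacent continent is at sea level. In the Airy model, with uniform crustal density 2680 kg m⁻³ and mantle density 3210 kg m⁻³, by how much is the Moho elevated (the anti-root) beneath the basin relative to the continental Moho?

14600 m

Isostatic balance requires: replacing crust with seawater at the top is compensated by replacing crust with mantle at the base: d (ρ_c − ρ_w) = a (ρ_m − ρ_c).
a = d (ρ_c − ρ_w)/(ρ_m − ρ_c) = 4680 m × 1650/530 = 14600 m.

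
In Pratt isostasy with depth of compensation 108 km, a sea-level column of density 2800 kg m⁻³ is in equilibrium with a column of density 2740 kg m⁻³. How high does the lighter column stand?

2.36 km

ρ_ref D = ρ (D + h) → h = D (ρ_ref − ρ)/ρ.
h = 108 km × (2800 − 2740)/2740 = 2.36 km.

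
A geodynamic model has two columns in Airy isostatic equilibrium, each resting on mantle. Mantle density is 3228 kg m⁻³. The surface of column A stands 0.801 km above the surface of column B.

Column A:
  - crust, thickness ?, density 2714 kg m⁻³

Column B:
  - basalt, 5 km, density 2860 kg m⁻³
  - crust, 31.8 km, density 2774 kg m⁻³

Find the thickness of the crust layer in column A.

36.7 km

Take the compensation level at the base of the deeper column (depth z_c below the surface of column A) and equate Σ ρ_i t_i down to z_c; mantle fills any gap and the z_c terms cancel.
Column A: x×2714 + (z_c − 0 − x)×3228
Column B: 0.801×0 + 5×2860 + 31.8×2774 + (z_c − 0.801 − 36.8)×3228
The z_c×3228 term appears on both sides and cancels. Collect the known terms of each column as K = Σ(ρt)_known − 3228 × (depth of known layers): K_A = 0 − 3228×0 = 0; K_B = 102513.2 − 3228×(0.801 + 36.8) = −18862.828.
Balance: K_A − x×(3228 − 2714) = K_B, so x = (K_A − K_B)/(3228 − 2714) = 18862.8/514 = 36.7 km.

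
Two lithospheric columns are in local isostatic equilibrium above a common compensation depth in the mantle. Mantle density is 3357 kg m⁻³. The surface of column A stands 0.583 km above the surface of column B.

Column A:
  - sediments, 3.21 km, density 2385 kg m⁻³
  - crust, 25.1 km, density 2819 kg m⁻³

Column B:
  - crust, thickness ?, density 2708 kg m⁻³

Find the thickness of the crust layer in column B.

Take the compensation level at the base of the deeper column (depth z_c below the surface of column A) and equate Σ ρ_i t_i down to z_c; mantle fills any gap and the z_c terms cancel.
Column A: 3.21×2385 + 25.1×2819 + (z_c − 28.31)×3357
Column B: 0.583×0 + x×2708 + (z_c − 0.583 − 0 − x)×3357
The z_c×3357 term appears on both sides and cancels. Collect the known terms of each column as K = Σ(ρt)_known − 3357 × (depth of known layers): K_A = 78412.75 − 3357×28.31 = −16623.92; K_B = 0 − 3357×(0.583 + 0) = −1957.131.
Balance: K_A = K_B − x×(3357 − 2708), so x = (K_B − K_A)/(3357 − 2708) = 14666.8/649 = 22.6 km.

22.6 km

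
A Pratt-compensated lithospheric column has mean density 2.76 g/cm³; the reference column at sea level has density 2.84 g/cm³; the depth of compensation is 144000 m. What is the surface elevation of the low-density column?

4170 m

ρ_ref D = ρ (D + h) → h = D (ρ_ref − ρ)/ρ.
h = 144000 m × (2.84 − 2.76)/2.76 = 4170 m.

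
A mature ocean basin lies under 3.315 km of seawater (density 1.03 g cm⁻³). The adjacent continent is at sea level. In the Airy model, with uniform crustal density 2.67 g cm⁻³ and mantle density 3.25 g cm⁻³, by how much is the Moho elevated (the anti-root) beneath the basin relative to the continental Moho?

9.37 km

Balancing pressure at the compensation depth: replacing crust with seawater at the top is compensated by replacing crust with mantle at the base: d (ρ_c − ρ_w) = a (ρ_m − ρ_c).
a = d (ρ_c − ρ_w)/(ρ_m − ρ_c) = 3.315 km × 1.64/0.58 = 9.37 km.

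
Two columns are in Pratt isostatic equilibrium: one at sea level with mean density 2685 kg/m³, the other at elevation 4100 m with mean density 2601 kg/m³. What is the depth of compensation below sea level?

127000 m

ρ_ref D = ρ (D + h) → D (ρ_ref − ρ) = ρ h.
D = ρ h/(ρ_ref − ρ) = 2601 × 4100 m/(2685 − 2601) = 127000 m.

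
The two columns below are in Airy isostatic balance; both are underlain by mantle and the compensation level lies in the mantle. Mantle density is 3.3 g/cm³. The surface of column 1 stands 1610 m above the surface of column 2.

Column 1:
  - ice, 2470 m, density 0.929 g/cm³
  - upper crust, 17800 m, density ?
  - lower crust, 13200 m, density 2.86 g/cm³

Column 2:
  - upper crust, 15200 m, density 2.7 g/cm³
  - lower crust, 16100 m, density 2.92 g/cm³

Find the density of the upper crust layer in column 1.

Take the compensation level at the base of the deeper column (depth z_c below the surface of column 1) and equate Σ ρ_i t_i down to z_c; mantle fills any gap and the z_c terms cancel.
Column 1: 2470×0.929 + 17800×ρ + 13200×2.86 + (z_c − 33470)×3.3
Column 2: 1610×0 + 15200×2.7 + 16100×2.92 + (z_c − 1610 − 31300)×3.3
The z_c×3.3 term appears on both sides and cancels. Collect the known terms of each column as K = Σ(ρt)_known − 3.3 × (depth of known layers): K_1 = 40046.63 − 3.3×33470 = −70404.37; K_2 = 88052 − 3.3×(1610 + 31300) = −20551.
Balance: K_1 + 17800×ρ = K_2, so ρ = (K_2 − K_1)/17800 = 49853.4/17800 = 2.8 g/cm³.

2.8 g/cm³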